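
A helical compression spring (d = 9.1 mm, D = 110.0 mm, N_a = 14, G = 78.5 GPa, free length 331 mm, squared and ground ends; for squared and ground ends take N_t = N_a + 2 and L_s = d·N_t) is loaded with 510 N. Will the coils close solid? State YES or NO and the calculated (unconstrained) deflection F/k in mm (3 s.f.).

NO, δ = 141 mm

k = Gd⁴/(8D³N_a) = (78.5×10³)(9.1⁴)/(8·110.0³·14) = 3.6111 N/mm
N_t = 16; L_s = 9.1·16 = 145.6 mm; δ_solid = L₀ − L_s = 331 − 145.6 = 185.4 mm
δ = F/k = 510/3.6111 = 141.23 mm
δ < δ_solid → spring does not go solid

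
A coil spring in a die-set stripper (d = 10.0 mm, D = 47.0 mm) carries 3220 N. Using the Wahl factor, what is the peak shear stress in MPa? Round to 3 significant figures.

514 MPa

Spring index C = D/d = 47.0/10.0 = 4.7000
K_W = (4C−1)/(4C−4) + 0.615/C = 17.800/14.800 + 0.1309 = 1.3336
τ₀ = 8FD/(πd³) = 8·3220·47.0/(π·10.0³) = 1.21072e+06/3141.6 = 385.38 MPa
τ_max = K·τ₀ = 1.3336 × 385.38 = 513.93 MPa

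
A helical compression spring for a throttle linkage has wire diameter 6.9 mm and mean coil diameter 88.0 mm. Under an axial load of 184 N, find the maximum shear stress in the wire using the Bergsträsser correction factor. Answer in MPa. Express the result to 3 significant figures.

Spring index C = D/d = 88.0/6.9 = 12.7536
K_B = (4C+2)/(4C−3) = 53.014/48.014 = 1.1041
τ₀ = 8FD/(πd³) = 8·184·88.0/(π·6.9³) = 129536/1032 = 125.51 MPa
τ_max = K·τ₀ = 1.1041 × 125.51 = 138.58 MPa

139 MPa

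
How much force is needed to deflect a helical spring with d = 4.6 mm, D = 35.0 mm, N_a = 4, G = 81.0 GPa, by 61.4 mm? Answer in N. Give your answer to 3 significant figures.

1620 N

k = Gd⁴/(8D³N_a) = (81.0×10³)(4.6⁴)/(8·35.0³·4) = 26.434 N/mm
F = k·δ = 26.434 × 61.4 = 1623 N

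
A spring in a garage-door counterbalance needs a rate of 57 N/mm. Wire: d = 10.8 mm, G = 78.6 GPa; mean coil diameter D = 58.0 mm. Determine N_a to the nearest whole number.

12

N_a = Gd⁴/(8D³k) = (78.6×10³ × 10.8⁴)/(8 × 58.0³ × 57)
    = 1.06934e+09 / 8.89711e+07 = 12.02 → 12 coils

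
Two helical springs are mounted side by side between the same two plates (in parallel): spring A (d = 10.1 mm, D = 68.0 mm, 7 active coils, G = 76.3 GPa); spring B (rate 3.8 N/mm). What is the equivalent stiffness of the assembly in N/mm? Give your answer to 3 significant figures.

48.9 N/mm

k_A = Gd⁴/(8D³N_a) = (76.3×10³)(10.1⁴)/(8·68.0³·7) = 45.092 N/mm
Parallel: k_eq = 45.092 + 3.8 = 48.892 N/mm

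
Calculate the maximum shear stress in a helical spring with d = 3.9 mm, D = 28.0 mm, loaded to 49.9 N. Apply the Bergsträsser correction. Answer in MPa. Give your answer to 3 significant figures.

71.6 MPa

Spring index C = D/d = 28.0/3.9 = 7.1795
K_B = (4C+2)/(4C−3) = 30.718/25.718 = 1.1944
τ₀ = 8FD/(πd³) = 8·49.9·28.0/(π·3.9³) = 11177.6/186.36 = 59.98 MPa
τ_max = K·τ₀ = 1.1944 × 59.98 = 71.641 MPa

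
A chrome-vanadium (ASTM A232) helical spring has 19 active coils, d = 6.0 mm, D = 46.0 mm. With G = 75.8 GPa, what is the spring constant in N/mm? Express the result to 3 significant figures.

6.64 N/mm

k = Gd⁴/(8D³N_a) = (75.8×10³ × 6.0⁴) / (8 × 46.0³ × 19)
  = 9.82368e+07 / 1.47951e+07 = 6.6398 N/mm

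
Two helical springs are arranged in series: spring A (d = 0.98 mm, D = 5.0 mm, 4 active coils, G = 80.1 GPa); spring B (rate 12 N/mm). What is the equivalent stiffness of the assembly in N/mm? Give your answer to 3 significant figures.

7.27 N/mm

k_A = Gd⁴/(8D³N_a) = (80.1×10³)(0.98⁴)/(8·5.0³·4) = 18.47 N/mm
Series: 1/k_eq = 1/18.47 + 1/12 = 0.13747; k_eq = 7.2741 N/mm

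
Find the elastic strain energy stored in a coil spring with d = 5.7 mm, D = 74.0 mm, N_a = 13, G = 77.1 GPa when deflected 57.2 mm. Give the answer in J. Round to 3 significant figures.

3.16 J

k = Gd⁴/(8D³N_a) = (77.1×10³)(5.7⁴)/(8·74.0³·13) = 1.9312 N/mm
U = ½kδ² = 0.5 × 1.9312 × 57.2² = 3159.3 N·mm = 3.1593 J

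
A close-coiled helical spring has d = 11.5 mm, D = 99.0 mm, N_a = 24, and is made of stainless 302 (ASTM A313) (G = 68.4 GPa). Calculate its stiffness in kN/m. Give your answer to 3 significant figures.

k = Gd⁴/(8D³N_a) = (68.4×10³ × 11.5⁴) / (8 × 99.0³ × 24)
  = 1.19632e+09 / 1.86297e+08 = 6.4216 N/mm

6.42 kN/m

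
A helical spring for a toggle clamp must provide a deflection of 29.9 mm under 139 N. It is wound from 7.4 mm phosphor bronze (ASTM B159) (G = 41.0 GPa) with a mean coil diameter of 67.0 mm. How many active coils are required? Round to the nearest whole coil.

Required rate k = F/δ = 139/29.9 = 4.6488 N/mm
N_a = Gd⁴/(8D³k) = (41.0×10³ × 7.4⁴)/(8 × 67.0³ × 4.6488)
    = 1.22945e+08 / 1.11856e+07 = 10.99 → 11 coils

11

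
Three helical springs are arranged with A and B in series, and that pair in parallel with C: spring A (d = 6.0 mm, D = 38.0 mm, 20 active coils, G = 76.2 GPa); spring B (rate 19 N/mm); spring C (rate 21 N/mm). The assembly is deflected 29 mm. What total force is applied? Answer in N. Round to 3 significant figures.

k_A = Gd⁴/(8D³N_a) = (76.2×10³)(6.0⁴)/(8·38.0³·20) = 11.248 N/mm
Springs A,B series: k_AB = 1/(1/11.248+1/19) = 7.0655 N/mm; parallel with C: k_eq = 7.0655+21 = 28.065 N/mm
F = k_eq·δ = 28.065·29 = 813.9 N

814 N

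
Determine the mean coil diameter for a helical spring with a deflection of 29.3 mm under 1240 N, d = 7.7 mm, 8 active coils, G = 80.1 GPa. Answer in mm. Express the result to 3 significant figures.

Required rate k = F/δ = 1240/29.3 = 42.321 N/mm
D = (Gd⁴/(8N_a·k))^(1/3) = (80.1×10³·7.7⁴/(8·8·42.321))^(1/3)
  = (103959)^(1/3) = 47.0205 mm

47.0 mm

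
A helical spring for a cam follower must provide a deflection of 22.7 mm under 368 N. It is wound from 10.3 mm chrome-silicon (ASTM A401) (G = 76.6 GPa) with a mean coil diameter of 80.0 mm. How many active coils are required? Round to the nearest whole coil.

13

Required rate k = F/δ = 368/22.7 = 16.211 N/mm
N_a = Gd⁴/(8D³k) = (76.6×10³ × 10.3⁴)/(8 × 80.0³ × 16.211)
    = 8.6214e+08 / 6.64021e+07 = 12.98 → 13 coils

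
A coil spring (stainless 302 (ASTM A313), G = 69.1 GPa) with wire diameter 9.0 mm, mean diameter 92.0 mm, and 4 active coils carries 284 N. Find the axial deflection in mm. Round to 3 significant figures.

15.6 mm

k = Gd⁴/(8D³N_a) = (69.1×10³)(9.0⁴)/(8·92.0³·4) = 18.194 N/mm
δ = F/k = 284 / 18.194 = 15.609 mm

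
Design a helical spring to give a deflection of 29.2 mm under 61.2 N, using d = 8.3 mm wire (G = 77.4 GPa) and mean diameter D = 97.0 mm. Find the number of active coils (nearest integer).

24

Required rate k = F/δ = 61.2/29.2 = 2.0959 N/mm
N_a = Gd⁴/(8D³k) = (77.4×10³ × 8.3⁴)/(8 × 97.0³ × 2.0959)
    = 3.67327e+08 / 1.53029e+07 = 24 → 24 coils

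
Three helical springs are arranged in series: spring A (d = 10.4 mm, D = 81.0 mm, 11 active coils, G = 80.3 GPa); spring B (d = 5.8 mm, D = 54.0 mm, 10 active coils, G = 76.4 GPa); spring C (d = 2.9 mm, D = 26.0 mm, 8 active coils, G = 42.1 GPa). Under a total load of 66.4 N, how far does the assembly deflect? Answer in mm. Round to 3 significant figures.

38.1 mm

k_A = Gd⁴/(8D³N_a) = (80.3×10³)(10.4⁴)/(8·81.0³·11) = 20.087 N/mm
k_B = Gd⁴/(8D³N_a) = (76.4×10³)(5.8⁴)/(8·54.0³·10) = 6.8633 N/mm
k_C = Gd⁴/(8D³N_a) = (42.1×10³)(2.9⁴)/(8·26.0³·8) = 2.6471 N/mm
Series: 1/k_eq = 1/20.087 + 1/6.8633 + 1/2.6471 = 0.57325; k_eq = 1.7444 N/mm
δ = F/k_eq = 66.4/1.7444 = 38.064 mm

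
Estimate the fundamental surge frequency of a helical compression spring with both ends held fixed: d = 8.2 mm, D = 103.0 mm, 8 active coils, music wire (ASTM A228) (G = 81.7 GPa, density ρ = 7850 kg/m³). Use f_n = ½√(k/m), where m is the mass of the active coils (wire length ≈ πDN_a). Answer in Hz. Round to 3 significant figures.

k = Gd⁴/(8D³N_a) = (81.7×10³)(8.2⁴)/(8·103.0³·8) = 5.2818 N/mm = 5281.8 N/m
Wire length L = πDN_a = π·103.0·8 = 2588.7 mm
m = ρ·(πd²/4)·L = 7850 × 52.81×10⁻⁶ m² × 2.5887 m = 1.0732 kg
f_n = ½√(k/m) = 0.5·√(5281.8/1.0732) = 0.5·√(4921.8) = 35.078 Hz

35.1 Hz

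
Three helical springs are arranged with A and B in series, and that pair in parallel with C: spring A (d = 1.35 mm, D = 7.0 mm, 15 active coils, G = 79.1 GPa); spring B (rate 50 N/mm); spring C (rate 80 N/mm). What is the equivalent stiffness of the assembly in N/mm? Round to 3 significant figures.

k_A = Gd⁴/(8D³N_a) = (79.1×10³)(1.35⁴)/(8·7.0³·15) = 6.3832 N/mm
Springs A,B series: k_AB = 1/(1/6.3832+1/50) = 5.6605 N/mm; parallel with C: k_eq = 5.6605+80 = 85.661 N/mm

85.7 N/mm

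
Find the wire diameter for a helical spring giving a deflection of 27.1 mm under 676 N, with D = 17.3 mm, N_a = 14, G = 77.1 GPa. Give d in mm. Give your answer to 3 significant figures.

Required rate k = F/δ = 676/27.1 = 24.945 N/mm
d = (8D³N_a·k / G)^(1/4) = (8·17.3³·14·24.945 / (77.1×10³))^0.25
  = (187.62)^0.25 = 3.7010 mm

3.70 mm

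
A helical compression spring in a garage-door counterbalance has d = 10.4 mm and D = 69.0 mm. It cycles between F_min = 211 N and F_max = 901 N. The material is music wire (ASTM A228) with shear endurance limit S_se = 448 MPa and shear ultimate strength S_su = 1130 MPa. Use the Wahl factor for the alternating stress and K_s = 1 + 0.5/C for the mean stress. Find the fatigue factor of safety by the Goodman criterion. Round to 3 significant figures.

4.35

C = D/d = 69.0/10.4 = 6.6346; K_W = (4C−1)/(4C−4)+0.615/C = 1.2258; K_s = 1+0.5/C = 1.0754
F_a = (F_max−F_min)/2 = 345 N; F_m = (F_max+F_min)/2 = 556 N
τ_a = K_W·8F_aD/(πd³) = 1.2258 × 53.89 = 66.058 MPa
τ_m = K_s·8F_mD/(πd³) = 1.0754 × 86.849 = 93.394 MPa
Goodman: 1/n_f = τ_a/S_se + τ_m/S_su = 66.058/448 + 93.394/1130 = 0.14745 + 0.08265 = 0.2301
n_f = 1/0.2301 = 4.346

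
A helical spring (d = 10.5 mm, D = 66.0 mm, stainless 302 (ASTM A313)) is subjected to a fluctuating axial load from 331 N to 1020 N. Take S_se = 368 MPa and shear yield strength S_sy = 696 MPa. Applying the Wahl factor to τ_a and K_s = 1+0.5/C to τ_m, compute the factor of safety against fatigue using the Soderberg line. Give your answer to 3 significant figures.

3.12

C = D/d = 66.0/10.5 = 6.2857; K_W = (4C−1)/(4C−4)+0.615/C = 1.2397; K_s = 1+0.5/C = 1.0795
F_a = (F_max−F_min)/2 = 344.5 N; F_m = (F_max+F_min)/2 = 675.5 N
τ_a = K_W·8F_aD/(πd³) = 1.2397 × 50.016 = 62.006 MPa
τ_m = K_s·8F_mD/(πd³) = 1.0795 × 98.071 = 105.87 MPa
Soderberg: 1/n_f = τ_a/S_se + τ_m/S_sy = 62.006/368 + 105.87/696 = 0.16849 + 0.15212 = 0.32061
n_f = 1/0.32061 = 3.119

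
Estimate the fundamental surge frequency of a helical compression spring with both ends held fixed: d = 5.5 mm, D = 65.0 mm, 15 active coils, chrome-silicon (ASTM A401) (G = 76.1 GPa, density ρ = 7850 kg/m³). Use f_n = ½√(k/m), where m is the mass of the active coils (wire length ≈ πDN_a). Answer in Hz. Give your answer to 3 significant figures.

30.4 Hz

k = Gd⁴/(8D³N_a) = (76.1×10³)(5.5⁴)/(8·65.0³·15) = 2.1131 N/mm = 2113.1 N/m
Wire length L = πDN_a = π·65.0·15 = 3063.1 mm
m = ρ·(πd²/4)·L = 7850 × 23.758×10⁻⁶ m² × 3.0631 m = 0.57127 kg
f_n = ½√(k/m) = 0.5·√(2113.1/0.57127) = 0.5·√(3698.9) = 30.409 Hz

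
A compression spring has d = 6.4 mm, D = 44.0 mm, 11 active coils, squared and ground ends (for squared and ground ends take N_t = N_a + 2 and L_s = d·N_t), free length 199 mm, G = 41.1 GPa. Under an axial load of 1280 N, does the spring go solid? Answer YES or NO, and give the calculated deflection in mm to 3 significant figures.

k = Gd⁴/(8D³N_a) = (41.1×10³)(6.4⁴)/(8·44.0³·11) = 9.1986 N/mm
N_t = 13; L_s = 6.4·13 = 83.2 mm; δ_solid = L₀ − L_s = 199 − 83.2 = 115.8 mm
δ = F/k = 1280/9.1986 = 139.15 mm
δ ≥ δ_solid → spring goes solid

YES, δ = 139 mm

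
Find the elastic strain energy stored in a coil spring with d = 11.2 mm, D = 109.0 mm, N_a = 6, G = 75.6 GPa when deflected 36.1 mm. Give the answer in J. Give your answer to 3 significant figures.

k = Gd⁴/(8D³N_a) = (75.6×10³)(11.2⁴)/(8·109.0³·6) = 19.137 N/mm
U = ½kδ² = 0.5 × 19.137 × 36.1² = 12470 N·mm = 12.47 J

12.5 J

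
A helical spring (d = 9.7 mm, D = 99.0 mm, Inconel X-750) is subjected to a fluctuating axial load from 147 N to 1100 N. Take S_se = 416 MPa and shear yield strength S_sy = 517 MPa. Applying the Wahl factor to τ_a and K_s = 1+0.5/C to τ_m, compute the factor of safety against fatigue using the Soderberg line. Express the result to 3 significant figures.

C = D/d = 99.0/9.7 = 10.2062; K_W = (4C−1)/(4C−4)+0.615/C = 1.1417; K_s = 1+0.5/C = 1.0490
F_a = (F_max−F_min)/2 = 476.5 N; F_m = (F_max+F_min)/2 = 623.5 N
τ_a = K_W·8F_aD/(πd³) = 1.1417 × 131.62 = 150.27 MPa
τ_m = K_s·8F_mD/(πd³) = 1.0490 × 172.23 = 180.66 MPa
Soderberg: 1/n_f = τ_a/S_se + τ_m/S_sy = 150.27/416 + 180.66/517 = 0.36124 + 0.34944 = 0.71068
n_f = 1/0.71068 = 1.407

1.41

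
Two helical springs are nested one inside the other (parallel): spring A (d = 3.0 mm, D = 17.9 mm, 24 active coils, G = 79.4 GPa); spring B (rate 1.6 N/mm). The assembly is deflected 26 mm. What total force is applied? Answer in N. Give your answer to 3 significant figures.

193 N

k_A = Gd⁴/(8D³N_a) = (79.4×10³)(3.0⁴)/(8·17.9³·24) = 5.8404 N/mm
Parallel: k_eq = 5.8404 + 1.6 = 7.4404 N/mm
F = k_eq·δ = 7.4404·26 = 193.45 N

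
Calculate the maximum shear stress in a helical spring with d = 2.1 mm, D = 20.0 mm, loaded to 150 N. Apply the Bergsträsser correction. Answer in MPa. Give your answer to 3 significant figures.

Spring index C = D/d = 20.0/2.1 = 9.5238
K_B = (4C+2)/(4C−3) = 40.095/35.095 = 1.1425
τ₀ = 8FD/(πd³) = 8·150·20.0/(π·2.1³) = 24000/29.094 = 824.9 MPa
τ_max = K·τ₀ = 1.1425 × 824.9 = 942.43 MPa

942 MPa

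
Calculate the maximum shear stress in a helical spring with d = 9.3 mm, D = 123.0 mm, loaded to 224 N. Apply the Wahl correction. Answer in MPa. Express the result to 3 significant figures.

96.6 MPa

Spring index C = D/d = 123.0/9.3 = 13.2258
K_W = (4C−1)/(4C−4) + 0.615/C = 51.903/48.903 + 0.0465 = 1.1078
τ₀ = 8FD/(πd³) = 8·224·123.0/(π·9.3³) = 220416/2527 = 87.226 MPa
τ_max = K·τ₀ = 1.1078 × 87.226 = 96.633 MPa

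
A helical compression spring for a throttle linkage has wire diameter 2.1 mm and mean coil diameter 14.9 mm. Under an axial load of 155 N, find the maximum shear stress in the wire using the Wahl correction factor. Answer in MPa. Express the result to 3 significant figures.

768 MPa

Spring index C = D/d = 14.9/2.1 = 7.0952
K_W = (4C−1)/(4C−4) + 0.615/C = 27.381/24.381 + 0.0867 = 1.2097
τ₀ = 8FD/(πd³) = 8·155·14.9/(π·2.1³) = 18476/29.094 = 635.04 MPa
τ_max = K·τ₀ = 1.2097 × 635.04 = 768.22 MPa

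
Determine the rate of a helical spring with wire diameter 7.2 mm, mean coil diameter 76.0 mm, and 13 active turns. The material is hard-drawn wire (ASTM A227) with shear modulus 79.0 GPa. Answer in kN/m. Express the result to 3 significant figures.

k = Gd⁴/(8D³N_a) = (79.0×10³ × 7.2⁴) / (8 × 76.0³ × 13)
  = 2.12303e+08 / 4.56535e+07 = 4.6503 N/mm

4.65 kN/m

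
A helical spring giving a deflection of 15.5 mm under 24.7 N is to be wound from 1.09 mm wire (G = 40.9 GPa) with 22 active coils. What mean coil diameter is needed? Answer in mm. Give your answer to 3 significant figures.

5.90 mm

Required rate k = F/δ = 24.7/15.5 = 1.5935 N/mm
D = (Gd⁴/(8N_a·k))^(1/3) = (40.9×10³·1.09⁴/(8·22·1.5935))^(1/3)
  = (205.85)^(1/3) = 5.9045 mm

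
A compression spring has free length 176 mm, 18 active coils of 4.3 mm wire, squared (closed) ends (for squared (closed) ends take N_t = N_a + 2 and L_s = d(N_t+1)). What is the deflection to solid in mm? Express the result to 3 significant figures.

85.7 mm

N_t = 20; L_s = 4.3·21 = 90.3 mm
δ_solid = L₀ − L_s = 176 − 90.3 = 85.7 mm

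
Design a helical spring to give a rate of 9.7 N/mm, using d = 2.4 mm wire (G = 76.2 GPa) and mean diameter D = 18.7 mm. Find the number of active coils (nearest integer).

5

N_a = Gd⁴/(8D³k) = (76.2×10³ × 2.4⁴)/(8 × 18.7³ × 9.7)
    = 2.52813e+06 / 507442 = 4.982 → 5 coils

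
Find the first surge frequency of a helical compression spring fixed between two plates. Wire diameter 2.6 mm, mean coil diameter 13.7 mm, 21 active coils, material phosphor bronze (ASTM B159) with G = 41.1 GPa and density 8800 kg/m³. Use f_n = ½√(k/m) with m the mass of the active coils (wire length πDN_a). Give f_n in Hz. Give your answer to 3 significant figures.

160 Hz

k = Gd⁴/(8D³N_a) = (41.1×10³)(2.6⁴)/(8·13.7³·21) = 4.3477 N/mm = 4347.7 N/m
Wire length L = πDN_a = π·13.7·21 = 903.84 mm
m = ρ·(πd²/4)·L = 8800 × 5.3093×10⁻⁶ m² × 0.90384 m = 0.042229 kg
f_n = ½√(k/m) = 0.5·√(4347.7/0.042229) = 0.5·√(1.0296e+05) = 160.43 Hz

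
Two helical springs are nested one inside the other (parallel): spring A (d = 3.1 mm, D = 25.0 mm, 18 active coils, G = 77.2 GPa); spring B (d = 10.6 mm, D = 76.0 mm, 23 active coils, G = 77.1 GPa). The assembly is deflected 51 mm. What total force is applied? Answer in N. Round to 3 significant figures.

776 N

k_A = Gd⁴/(8D³N_a) = (77.2×10³)(3.1⁴)/(8·25.0³·18) = 3.1687 N/mm
k_B = Gd⁴/(8D³N_a) = (77.1×10³)(10.6⁴)/(8·76.0³·23) = 12.051 N/mm
Parallel: k_eq = 3.1687 + 12.051 = 15.22 N/mm
F = k_eq·δ = 15.22·51 = 776.2 N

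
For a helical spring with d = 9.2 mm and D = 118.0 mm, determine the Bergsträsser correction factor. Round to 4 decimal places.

1.1035

C = D/d = 118.0/9.2 = 12.8261
K_B = (4C+2)/(4C−3) = 53.304/48.304 = 1.1035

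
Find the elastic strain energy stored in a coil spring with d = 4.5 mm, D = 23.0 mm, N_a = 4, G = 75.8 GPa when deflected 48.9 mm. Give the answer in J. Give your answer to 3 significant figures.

k = Gd⁴/(8D³N_a) = (75.8×10³)(4.5⁴)/(8·23.0³·4) = 79.834 N/mm
U = ½kδ² = 0.5 × 79.834 × 48.9² = 95449 N·mm = 95.449 J

95.4 J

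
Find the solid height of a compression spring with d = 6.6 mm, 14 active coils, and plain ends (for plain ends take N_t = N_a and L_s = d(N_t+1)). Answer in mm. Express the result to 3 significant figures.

plain ends: N_t = N_a = 14
L_s = d·(N_t+1) = 6.6 × 15 = 99 mm

99.0 mm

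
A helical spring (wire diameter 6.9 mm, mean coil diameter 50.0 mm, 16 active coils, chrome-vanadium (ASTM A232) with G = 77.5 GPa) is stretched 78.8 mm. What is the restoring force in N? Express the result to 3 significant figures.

k = Gd⁴/(8D³N_a) = (77.5×10³)(6.9⁴)/(8·50.0³·16) = 10.979 N/mm
F = k·δ = 10.979 × 78.8 = 865.18 N

865 N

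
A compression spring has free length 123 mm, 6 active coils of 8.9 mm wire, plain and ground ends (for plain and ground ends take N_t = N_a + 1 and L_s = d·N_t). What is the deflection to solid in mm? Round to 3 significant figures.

N_t = 7; L_s = 8.9·7 = 62.3 mm
δ_solid = L₀ − L_s = 123 − 62.3 = 60.7 mm

60.7 mm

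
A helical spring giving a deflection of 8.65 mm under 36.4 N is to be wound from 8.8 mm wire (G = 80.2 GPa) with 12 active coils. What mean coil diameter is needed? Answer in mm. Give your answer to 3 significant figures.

106 mm

Required rate k = F/δ = 36.4/8.65 = 4.2081 N/mm
D = (Gd⁴/(8N_a·k))^(1/3) = (80.2×10³·8.8⁴/(8·12·4.2081))^(1/3)
  = (1.19055e+06)^(1/3) = 105.9862 mm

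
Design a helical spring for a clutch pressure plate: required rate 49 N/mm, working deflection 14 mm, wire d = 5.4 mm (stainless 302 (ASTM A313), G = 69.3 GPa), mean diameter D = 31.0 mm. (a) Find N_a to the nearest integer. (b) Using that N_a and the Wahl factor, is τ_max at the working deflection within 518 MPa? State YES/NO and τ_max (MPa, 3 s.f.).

(a) 5 coils; (b) YES, τ_max = 439 MPa

N_a = Gd⁴/(8D³k) = (69.3×10³)(5.4⁴)/(8·31.0³·49) = 5.046 → N_a = 5
Actual rate k = Gd⁴/(8D³·5) = 49.45 N/mm
Working load F = kδ = 49.45·14 = 692.3 N
C = 31.0/5.4 = 5.7407; K_W = (4C−1)/(4C−4)+0.615/C = 1.2653
τ_max = K_W·8FD/(πd³) = 1.2653·347.07 = 439.15 MPa
τ_max ≤ 518 MPa → acceptable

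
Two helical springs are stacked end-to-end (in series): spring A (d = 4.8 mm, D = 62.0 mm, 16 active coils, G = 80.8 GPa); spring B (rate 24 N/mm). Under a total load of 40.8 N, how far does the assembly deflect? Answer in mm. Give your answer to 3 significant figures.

30.7 mm

k_A = Gd⁴/(8D³N_a) = (80.8×10³)(4.8⁴)/(8·62.0³·16) = 1.406 N/mm
Series: 1/k_eq = 1/1.406 + 1/24 = 0.75289; k_eq = 1.3282 N/mm
δ = F/k_eq = 40.8/1.3282 = 30.718 mm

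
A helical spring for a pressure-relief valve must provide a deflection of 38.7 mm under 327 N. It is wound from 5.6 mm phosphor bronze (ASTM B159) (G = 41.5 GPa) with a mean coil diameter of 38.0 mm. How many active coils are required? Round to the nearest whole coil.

Required rate k = F/δ = 327/38.7 = 8.4496 N/mm
N_a = Gd⁴/(8D³k) = (41.5×10³ × 5.6⁴)/(8 × 38.0³ × 8.4496)
    = 4.08132e+07 / 3.70918e+06 = 11 → 11 coils

11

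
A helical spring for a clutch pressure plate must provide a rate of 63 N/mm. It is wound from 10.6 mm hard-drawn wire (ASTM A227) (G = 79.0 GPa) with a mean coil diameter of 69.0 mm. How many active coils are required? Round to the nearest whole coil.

6

N_a = Gd⁴/(8D³k) = (79.0×10³ × 10.6⁴)/(8 × 69.0³ × 63)
    = 9.97357e+08 / 1.65569e+08 = 6.024 → 6 coils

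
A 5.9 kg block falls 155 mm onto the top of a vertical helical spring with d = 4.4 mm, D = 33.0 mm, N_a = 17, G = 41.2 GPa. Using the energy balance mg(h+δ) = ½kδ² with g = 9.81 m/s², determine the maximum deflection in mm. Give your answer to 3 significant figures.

95.9 mm

k = Gd⁴/(8D³N_a) = (41.2×10³)(4.4⁴)/(8·33.0³·17) = 3.1596 N/mm
W = mg = 5.9 × 9.81 = 57.879 N
½kδ² − Wδ − Wh = 0 → δ = (W + √(W² + 2kWh))/k
δ = (57.879 + √(3350 + 56690.5))/3.1596 = (57.879 + 245.03)/3.1596 = 95.871 mm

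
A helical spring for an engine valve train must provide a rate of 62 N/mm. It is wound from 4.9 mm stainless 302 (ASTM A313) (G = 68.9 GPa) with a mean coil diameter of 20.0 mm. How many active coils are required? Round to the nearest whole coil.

N_a = Gd⁴/(8D³k) = (68.9×10³ × 4.9⁴)/(8 × 20.0³ × 62)
    = 3.97195e+07 / 3.968e+06 = 10.01 → 10 coils

10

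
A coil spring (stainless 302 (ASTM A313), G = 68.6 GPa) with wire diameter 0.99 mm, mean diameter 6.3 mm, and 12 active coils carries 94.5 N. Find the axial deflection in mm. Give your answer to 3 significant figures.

k = Gd⁴/(8D³N_a) = (68.6×10³)(0.99⁴)/(8·6.3³·12) = 2.7452 N/mm
δ = F/k = 94.5 / 2.7452 = 34.424 mm

34.4 mm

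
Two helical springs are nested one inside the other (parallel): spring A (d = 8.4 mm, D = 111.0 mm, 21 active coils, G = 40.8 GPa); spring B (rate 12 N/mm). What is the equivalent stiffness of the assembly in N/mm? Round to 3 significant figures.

k_A = Gd⁴/(8D³N_a) = (40.8×10³)(8.4⁴)/(8·111.0³·21) = 0.8841 N/mm
Parallel: k_eq = 0.8841 + 12 = 12.884 N/mm

12.9 N/mm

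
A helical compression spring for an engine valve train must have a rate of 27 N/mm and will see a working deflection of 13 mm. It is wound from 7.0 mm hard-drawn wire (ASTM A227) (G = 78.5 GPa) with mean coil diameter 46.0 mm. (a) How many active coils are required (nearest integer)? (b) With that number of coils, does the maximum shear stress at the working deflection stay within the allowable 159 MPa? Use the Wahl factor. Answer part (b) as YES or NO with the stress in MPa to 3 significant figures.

N_a = Gd⁴/(8D³k) = (78.5×10³)(7.0⁴)/(8·46.0³·27) = 8.965 → N_a = 9
Actual rate k = Gd⁴/(8D³·9) = 26.894 N/mm
Working load F = kδ = 26.894·13 = 349.62 N
C = 46.0/7.0 = 6.5714; K_W = (4C−1)/(4C−4)+0.615/C = 1.2282
τ_max = K_W·8FD/(πd³) = 1.2282·119.4 = 146.65 MPa
τ_max ≤ 159 MPa → acceptable

(a) 9 coils; (b) YES, τ_max = 147 MPa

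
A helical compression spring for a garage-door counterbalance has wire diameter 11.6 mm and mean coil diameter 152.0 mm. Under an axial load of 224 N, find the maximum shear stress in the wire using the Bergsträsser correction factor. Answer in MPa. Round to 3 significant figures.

61.2 MPa

Spring index C = D/d = 152.0/11.6 = 13.1034
K_B = (4C+2)/(4C−3) = 54.414/49.414 = 1.1012
τ₀ = 8FD/(πd³) = 8·224·152.0/(π·11.6³) = 272384/4903.7 = 55.547 MPa
τ_max = K·τ₀ = 1.1012 × 55.547 = 61.167 MPa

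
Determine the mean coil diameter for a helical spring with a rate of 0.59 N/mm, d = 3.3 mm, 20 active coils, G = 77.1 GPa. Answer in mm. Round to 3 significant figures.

45.9 mm

D = (Gd⁴/(8N_a·k))^(1/3) = (77.1×10³·3.3⁴/(8·20·0.59))^(1/3)
  = (96858.6)^(1/3) = 45.9247 mm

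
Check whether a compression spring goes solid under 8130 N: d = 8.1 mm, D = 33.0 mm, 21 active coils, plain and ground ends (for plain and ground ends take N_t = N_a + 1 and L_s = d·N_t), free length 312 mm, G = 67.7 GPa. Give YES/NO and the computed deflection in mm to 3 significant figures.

k = Gd⁴/(8D³N_a) = (67.7×10³)(8.1⁴)/(8·33.0³·21) = 48.27 N/mm
N_t = 22; L_s = 8.1·22 = 178.2 mm; δ_solid = L₀ − L_s = 312 − 178.2 = 133.8 mm
δ = F/k = 8130/48.27 = 168.43 mm
δ ≥ δ_solid → spring goes solid

YES, δ = 168 mm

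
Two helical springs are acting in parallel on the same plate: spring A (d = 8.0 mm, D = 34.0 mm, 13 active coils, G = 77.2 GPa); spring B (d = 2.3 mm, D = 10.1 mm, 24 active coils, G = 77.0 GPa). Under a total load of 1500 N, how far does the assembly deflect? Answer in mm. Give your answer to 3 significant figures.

17.0 mm

k_A = Gd⁴/(8D³N_a) = (77.2×10³)(8.0⁴)/(8·34.0³·13) = 77.358 N/mm
k_B = Gd⁴/(8D³N_a) = (77.0×10³)(2.3⁴)/(8·10.1³·24) = 10.893 N/mm
Parallel: k_eq = 77.358 + 10.893 = 88.251 N/mm
δ = F/k_eq = 1500/88.251 = 16.997 mm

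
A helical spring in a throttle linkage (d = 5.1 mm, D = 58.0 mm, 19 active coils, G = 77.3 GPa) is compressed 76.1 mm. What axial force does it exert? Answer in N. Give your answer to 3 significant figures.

k = Gd⁴/(8D³N_a) = (77.3×10³)(5.1⁴)/(8·58.0³·19) = 1.7633 N/mm
F = k·δ = 1.7633 × 76.1 = 134.19 N

134 N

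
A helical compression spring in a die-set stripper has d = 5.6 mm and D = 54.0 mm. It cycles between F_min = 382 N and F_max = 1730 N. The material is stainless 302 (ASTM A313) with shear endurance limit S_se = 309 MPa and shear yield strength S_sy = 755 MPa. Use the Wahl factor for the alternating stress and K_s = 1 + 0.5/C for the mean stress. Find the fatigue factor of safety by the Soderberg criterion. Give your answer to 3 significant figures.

0.321

C = D/d = 54.0/5.6 = 9.6429; K_W = (4C−1)/(4C−4)+0.615/C = 1.1506; K_s = 1+0.5/C = 1.0519
F_a = (F_max−F_min)/2 = 674 N; F_m = (F_max+F_min)/2 = 1056 N
τ_a = K_W·8F_aD/(πd³) = 1.1506 × 527.75 = 607.21 MPa
τ_m = K_s·8F_mD/(πd³) = 1.0519 × 826.86 = 869.74 MPa
Soderberg: 1/n_f = τ_a/S_se + τ_m/S_sy = 607.21/309 + 869.74/755 = 1.96507 + 1.15197 = 3.117
n_f = 1/3.117 = 0.3208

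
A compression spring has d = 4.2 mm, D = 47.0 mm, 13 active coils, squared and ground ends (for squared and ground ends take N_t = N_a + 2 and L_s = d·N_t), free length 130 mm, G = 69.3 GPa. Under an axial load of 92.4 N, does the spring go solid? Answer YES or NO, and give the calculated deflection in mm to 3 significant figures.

NO, δ = 46.3 mm

k = Gd⁴/(8D³N_a) = (69.3×10³)(4.2⁴)/(8·47.0³·13) = 1.9971 N/mm
N_t = 15; L_s = 4.2·15 = 63 mm; δ_solid = L₀ − L_s = 130 − 63 = 67 mm
δ = F/k = 92.4/1.9971 = 46.267 mm
δ < δ_solid → spring does not go solid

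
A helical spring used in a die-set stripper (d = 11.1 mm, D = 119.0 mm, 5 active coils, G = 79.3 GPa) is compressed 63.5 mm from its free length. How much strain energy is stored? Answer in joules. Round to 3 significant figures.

k = Gd⁴/(8D³N_a) = (79.3×10³)(11.1⁴)/(8·119.0³·5) = 17.859 N/mm
U = ½kδ² = 0.5 × 17.859 × 63.5² = 36007 N·mm = 36.007 J

36.0 J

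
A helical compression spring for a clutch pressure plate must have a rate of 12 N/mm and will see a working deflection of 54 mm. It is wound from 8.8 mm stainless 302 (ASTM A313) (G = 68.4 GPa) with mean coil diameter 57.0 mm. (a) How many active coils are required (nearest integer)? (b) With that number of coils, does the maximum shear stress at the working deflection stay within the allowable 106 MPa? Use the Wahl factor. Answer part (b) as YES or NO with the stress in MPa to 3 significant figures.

(a) 23 coils; (b) NO, τ_max = 171 MPa

N_a = Gd⁴/(8D³k) = (68.4×10³)(8.8⁴)/(8·57.0³·12) = 23.07 → N_a = 23
Actual rate k = Gd⁴/(8D³·23) = 12.038 N/mm
Working load F = kδ = 12.038·54 = 650.04 N
C = 57.0/8.8 = 6.4773; K_W = (4C−1)/(4C−4)+0.615/C = 1.2319
τ_max = K_W·8FD/(πd³) = 1.2319·138.45 = 170.56 MPa
τ_max > 106 MPa → exceeds allowable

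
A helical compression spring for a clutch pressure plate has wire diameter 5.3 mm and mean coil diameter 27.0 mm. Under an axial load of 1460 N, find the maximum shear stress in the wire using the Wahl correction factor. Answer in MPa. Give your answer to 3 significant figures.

879 MPa

Spring index C = D/d = 27.0/5.3 = 5.0943
K_W = (4C−1)/(4C−4) + 0.615/C = 19.377/16.377 + 0.1207 = 1.3039
τ₀ = 8FD/(πd³) = 8·1460·27.0/(π·5.3³) = 315360/467.71 = 674.26 MPa
τ_max = K·τ₀ = 1.3039 × 674.26 = 879.17 MPa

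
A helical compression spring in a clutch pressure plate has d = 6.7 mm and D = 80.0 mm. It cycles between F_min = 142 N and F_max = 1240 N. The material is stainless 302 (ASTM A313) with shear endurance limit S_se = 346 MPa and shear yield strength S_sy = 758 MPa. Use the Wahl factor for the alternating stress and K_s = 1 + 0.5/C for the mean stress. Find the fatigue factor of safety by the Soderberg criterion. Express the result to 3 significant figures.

C = D/d = 80.0/6.7 = 11.9403; K_W = (4C−1)/(4C−4)+0.615/C = 1.1201; K_s = 1+0.5/C = 1.0419
F_a = (F_max−F_min)/2 = 549 N; F_m = (F_max+F_min)/2 = 691 N
τ_a = K_W·8F_aD/(πd³) = 1.1201 × 371.86 = 416.5 MPa
τ_m = K_s·8F_mD/(πd³) = 1.0419 × 468.04 = 487.64 MPa
Soderberg: 1/n_f = τ_a/S_se + τ_m/S_sy = 416.5/346 + 487.64/758 = 1.20377 + 0.64332 = 1.8471
n_f = 1/1.8471 = 0.5414

0.541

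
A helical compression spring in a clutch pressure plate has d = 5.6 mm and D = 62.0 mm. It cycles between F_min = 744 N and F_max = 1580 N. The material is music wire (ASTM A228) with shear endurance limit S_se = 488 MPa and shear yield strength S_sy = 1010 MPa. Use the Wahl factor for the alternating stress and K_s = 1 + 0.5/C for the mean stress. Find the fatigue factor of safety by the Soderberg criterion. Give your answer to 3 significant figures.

0.513

C = D/d = 62.0/5.6 = 11.0714; K_W = (4C−1)/(4C−4)+0.615/C = 1.1300; K_s = 1+0.5/C = 1.0452
F_a = (F_max−F_min)/2 = 418 N; F_m = (F_max+F_min)/2 = 1162 N
τ_a = K_W·8F_aD/(πd³) = 1.1300 × 375.79 = 424.65 MPa
τ_m = K_s·8F_mD/(πd³) = 1.0452 × 1044.7 = 1091.8 MPa
Soderberg: 1/n_f = τ_a/S_se + τ_m/S_sy = 424.65/488 + 1091.8/1010 = 0.87018 + 1.08103 = 1.9512
n_f = 1/1.9512 = 0.5125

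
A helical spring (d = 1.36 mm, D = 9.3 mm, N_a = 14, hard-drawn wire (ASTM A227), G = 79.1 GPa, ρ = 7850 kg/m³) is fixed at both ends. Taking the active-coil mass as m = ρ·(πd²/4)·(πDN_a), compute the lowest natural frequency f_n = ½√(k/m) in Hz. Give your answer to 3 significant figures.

k = Gd⁴/(8D³N_a) = (79.1×10³)(1.36⁴)/(8·9.3³·14) = 3.0038 N/mm = 3003.8 N/m
Wire length L = πDN_a = π·9.3·14 = 409.04 mm
m = ρ·(πd²/4)·L = 7850 × 1.4527×10⁻⁶ m² × 0.40904 m = 0.0046644 kg
f_n = ½√(k/m) = 0.5·√(3003.8/0.0046644) = 0.5·√(6.4397e+05) = 401.24 Hz

401 Hz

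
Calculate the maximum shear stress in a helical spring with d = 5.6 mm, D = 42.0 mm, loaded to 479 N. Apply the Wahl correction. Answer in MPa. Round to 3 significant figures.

349 MPa

Spring index C = D/d = 42.0/5.6 = 7.5000
K_W = (4C−1)/(4C−4) + 0.615/C = 29.000/26.000 + 0.0820 = 1.1974
τ₀ = 8FD/(πd³) = 8·479·42.0/(π·5.6³) = 160944/551.71 = 291.72 MPa
τ_max = K·τ₀ = 1.1974 × 291.72 = 349.3 MPa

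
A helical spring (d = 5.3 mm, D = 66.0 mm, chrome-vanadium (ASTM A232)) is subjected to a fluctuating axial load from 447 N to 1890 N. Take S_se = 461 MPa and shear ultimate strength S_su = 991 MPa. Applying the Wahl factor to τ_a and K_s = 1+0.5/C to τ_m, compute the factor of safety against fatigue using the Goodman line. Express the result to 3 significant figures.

C = D/d = 66.0/5.3 = 12.4528; K_W = (4C−1)/(4C−4)+0.615/C = 1.1149; K_s = 1+0.5/C = 1.0402
F_a = (F_max−F_min)/2 = 721.5 N; F_m = (F_max+F_min)/2 = 1168.5 N
τ_a = K_W·8F_aD/(πd³) = 1.1149 × 814.5 = 908.07 MPa
τ_m = K_s·8F_mD/(πd³) = 1.0402 × 1319.1 = 1372.1 MPa
Goodman: 1/n_f = τ_a/S_se + τ_m/S_su = 908.07/461 + 1372.1/991 = 1.96978 + 1.38455 = 3.3543
n_f = 1/3.3543 = 0.2981

0.298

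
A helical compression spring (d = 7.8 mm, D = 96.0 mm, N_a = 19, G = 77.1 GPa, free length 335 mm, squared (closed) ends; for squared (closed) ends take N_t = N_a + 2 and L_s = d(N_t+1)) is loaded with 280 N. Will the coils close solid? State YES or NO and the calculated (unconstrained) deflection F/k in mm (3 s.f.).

k = Gd⁴/(8D³N_a) = (77.1×10³)(7.8⁴)/(8·96.0³·19) = 2.1221 N/mm
N_t = 21; L_s = 7.8·22 = 171.6 mm; δ_solid = L₀ − L_s = 335 − 171.6 = 163.4 mm
δ = F/k = 280/2.1221 = 131.94 mm
δ < δ_solid → spring does not go solid

NO, δ = 132 mm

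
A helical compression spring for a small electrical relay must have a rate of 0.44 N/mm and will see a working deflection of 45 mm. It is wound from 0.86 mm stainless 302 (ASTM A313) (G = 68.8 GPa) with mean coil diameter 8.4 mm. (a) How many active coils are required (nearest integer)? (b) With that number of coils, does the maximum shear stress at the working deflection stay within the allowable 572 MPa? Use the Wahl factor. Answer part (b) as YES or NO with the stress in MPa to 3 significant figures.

N_a = Gd⁴/(8D³k) = (68.8×10³)(0.86⁴)/(8·8.4³·0.44) = 18.04 → N_a = 18
Actual rate k = Gd⁴/(8D³·18) = 0.44094 N/mm
Working load F = kδ = 0.44094·45 = 19.842 N
C = 8.4/0.86 = 9.7674; K_W = (4C−1)/(4C−4)+0.615/C = 1.1485
τ_max = K_W·8FD/(πd³) = 1.1485·667.3 = 766.39 MPa
τ_max > 572 MPa → exceeds allowable

(a) 18 coils; (b) NO, τ_max = 766 MPa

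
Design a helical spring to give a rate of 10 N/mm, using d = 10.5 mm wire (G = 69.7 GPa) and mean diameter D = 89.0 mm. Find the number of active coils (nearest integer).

N_a = Gd⁴/(8D³k) = (69.7×10³ × 10.5⁴)/(8 × 89.0³ × 10)
    = 8.47208e+08 / 5.63975e+07 = 15.02 → 15 coils

15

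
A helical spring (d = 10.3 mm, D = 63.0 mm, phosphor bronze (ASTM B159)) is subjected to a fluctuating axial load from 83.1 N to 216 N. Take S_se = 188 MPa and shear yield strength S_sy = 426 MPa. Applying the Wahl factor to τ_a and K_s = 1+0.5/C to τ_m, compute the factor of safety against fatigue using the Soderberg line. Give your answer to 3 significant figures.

8.30

C = D/d = 63.0/10.3 = 6.1165; K_W = (4C−1)/(4C−4)+0.615/C = 1.2471; K_s = 1+0.5/C = 1.0817
F_a = (F_max−F_min)/2 = 66.45 N; F_m = (F_max+F_min)/2 = 149.55 N
τ_a = K_W·8F_aD/(πd³) = 1.2471 × 9.7558 = 12.167 MPa
τ_m = K_s·8F_mD/(πd³) = 1.0817 × 21.956 = 23.751 MPa
Soderberg: 1/n_f = τ_a/S_se + τ_m/S_sy = 12.167/188 + 23.751/426 = 0.06472 + 0.05575 = 0.12047
n_f = 1/0.12047 = 8.301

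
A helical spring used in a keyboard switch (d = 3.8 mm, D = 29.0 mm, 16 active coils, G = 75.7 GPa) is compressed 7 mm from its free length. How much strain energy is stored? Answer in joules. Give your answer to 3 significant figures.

k = Gd⁴/(8D³N_a) = (75.7×10³)(3.8⁴)/(8·29.0³·16) = 5.0562 N/mm
U = ½kδ² = 0.5 × 5.0562 × 7² = 123.88 N·mm = 0.12388 J

0.124 J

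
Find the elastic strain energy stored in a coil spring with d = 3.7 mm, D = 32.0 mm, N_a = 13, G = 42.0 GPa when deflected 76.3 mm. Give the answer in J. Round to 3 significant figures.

6.72 J

k = Gd⁴/(8D³N_a) = (42.0×10³)(3.7⁴)/(8·32.0³·13) = 2.3098 N/mm
U = ½kδ² = 0.5 × 2.3098 × 76.3² = 6723.4 N·mm = 6.7234 J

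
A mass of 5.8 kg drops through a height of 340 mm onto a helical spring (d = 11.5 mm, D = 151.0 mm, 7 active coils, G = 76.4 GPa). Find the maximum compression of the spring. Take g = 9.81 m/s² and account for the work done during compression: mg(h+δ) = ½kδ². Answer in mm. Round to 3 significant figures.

83.4 mm

k = Gd⁴/(8D³N_a) = (76.4×10³)(11.5⁴)/(8·151.0³·7) = 6.9305 N/mm
W = mg = 5.8 × 9.81 = 56.898 N
½kδ² − Wδ − Wh = 0 → δ = (W + √(W² + 2kWh))/k
δ = (56.898 + √(3237.4 + 268146))/6.9305 = (56.898 + 520.94)/6.9305 = 83.377 mm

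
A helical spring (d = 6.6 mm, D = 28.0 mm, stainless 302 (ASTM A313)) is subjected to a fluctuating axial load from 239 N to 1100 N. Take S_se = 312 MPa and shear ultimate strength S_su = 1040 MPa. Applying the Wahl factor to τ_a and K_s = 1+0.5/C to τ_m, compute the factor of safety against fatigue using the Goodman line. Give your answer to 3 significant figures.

1.54

C = D/d = 28.0/6.6 = 4.2424; K_W = (4C−1)/(4C−4)+0.615/C = 1.3763; K_s = 1+0.5/C = 1.1179
F_a = (F_max−F_min)/2 = 430.5 N; F_m = (F_max+F_min)/2 = 669.5 N
τ_a = K_W·8F_aD/(πd³) = 1.3763 × 106.77 = 146.94 MPa
τ_m = K_s·8F_mD/(πd³) = 1.1179 × 166.04 = 185.61 MPa
Goodman: 1/n_f = τ_a/S_se + τ_m/S_su = 146.94/312 + 185.61/1040 = 0.47097 + 0.17847 = 0.64944
n_f = 1/0.64944 = 1.54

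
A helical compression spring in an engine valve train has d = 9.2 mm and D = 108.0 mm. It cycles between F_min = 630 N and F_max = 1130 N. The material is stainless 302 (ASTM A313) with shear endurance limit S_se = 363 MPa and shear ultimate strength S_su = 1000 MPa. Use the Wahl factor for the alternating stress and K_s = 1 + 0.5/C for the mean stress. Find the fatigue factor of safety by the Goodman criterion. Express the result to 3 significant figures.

1.68

C = D/d = 108.0/9.2 = 11.7391; K_W = (4C−1)/(4C−4)+0.615/C = 1.1222; K_s = 1+0.5/C = 1.0426
F_a = (F_max−F_min)/2 = 250 N; F_m = (F_max+F_min)/2 = 880 N
τ_a = K_W·8F_aD/(πd³) = 1.1222 × 88.296 = 99.088 MPa
τ_m = K_s·8F_mD/(πd³) = 1.0426 × 310.8 = 324.04 MPa
Goodman: 1/n_f = τ_a/S_se + τ_m/S_su = 99.088/363 + 324.04/1000 = 0.27297 + 0.32404 = 0.59701
n_f = 1/0.59701 = 1.675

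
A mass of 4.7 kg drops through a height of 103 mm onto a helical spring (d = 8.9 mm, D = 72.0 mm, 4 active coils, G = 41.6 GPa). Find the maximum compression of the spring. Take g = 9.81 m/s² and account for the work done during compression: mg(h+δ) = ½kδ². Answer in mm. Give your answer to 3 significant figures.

k = Gd⁴/(8D³N_a) = (41.6×10³)(8.9⁴)/(8·72.0³·4) = 21.853 N/mm
W = mg = 4.7 × 9.81 = 46.107 N
½kδ² − Wδ − Wh = 0 → δ = (W + √(W² + 2kWh))/k
δ = (46.107 + √(2125.9 + 207558))/21.853 = (46.107 + 457.91)/21.853 = 23.064 mm

23.1 mm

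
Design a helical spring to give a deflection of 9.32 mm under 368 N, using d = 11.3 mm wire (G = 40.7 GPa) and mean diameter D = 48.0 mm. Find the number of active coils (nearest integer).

19

Required rate k = F/δ = 368/9.32 = 39.485 N/mm
N_a = Gd⁴/(8D³k) = (40.7×10³ × 11.3⁴)/(8 × 48.0³ × 39.485)
    = 6.63603e+08 / 3.49338e+07 = 19 → 19 coils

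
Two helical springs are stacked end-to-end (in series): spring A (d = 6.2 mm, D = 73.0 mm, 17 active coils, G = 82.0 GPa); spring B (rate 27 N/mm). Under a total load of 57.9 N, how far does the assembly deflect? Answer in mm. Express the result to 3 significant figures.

27.4 mm

k_A = Gd⁴/(8D³N_a) = (82.0×10³)(6.2⁴)/(8·73.0³·17) = 2.2902 N/mm
Series: 1/k_eq = 1/2.2902 + 1/27 = 0.47368; k_eq = 2.1111 N/mm
δ = F/k_eq = 57.9/2.1111 = 27.426 mm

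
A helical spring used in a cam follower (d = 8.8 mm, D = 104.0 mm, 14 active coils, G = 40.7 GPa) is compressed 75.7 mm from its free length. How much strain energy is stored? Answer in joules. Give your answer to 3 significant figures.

5.55 J

k = Gd⁴/(8D³N_a) = (40.7×10³)(8.8⁴)/(8·104.0³·14) = 1.9373 N/mm
U = ½kδ² = 0.5 × 1.9373 × 75.7² = 5551 N·mm = 5.551 J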